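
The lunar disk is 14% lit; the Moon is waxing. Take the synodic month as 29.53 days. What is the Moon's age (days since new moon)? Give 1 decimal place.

3.6 days

From f = (1 − cos θ)/2: cos θ = 1 − 2×0.14 = 0.720; arccos → 43.9°.
Waxing ⇒ before full, so θ = 43.9°.
Age = 29.53 × 43.9°/360° ≈ 3.60 days.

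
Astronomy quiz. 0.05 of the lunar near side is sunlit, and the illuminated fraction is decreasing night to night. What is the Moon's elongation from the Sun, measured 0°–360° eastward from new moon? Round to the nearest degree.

334°

cos θ = 1 − 2f = 0.900, giving a principal value of 25.8°.
A waning Moon lies in 180°–360°, so θ = 360° − 25.8° = 334.2°.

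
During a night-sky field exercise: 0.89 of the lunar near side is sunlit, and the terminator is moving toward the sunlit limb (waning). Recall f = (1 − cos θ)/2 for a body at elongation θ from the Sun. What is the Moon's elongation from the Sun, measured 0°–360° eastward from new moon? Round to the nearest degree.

Invert f = (1 − cos θ)/2 to get cos θ = 1 − 2(0.89) = -0.780, hence θ₀ = arccos -0.780 = 141.3°.
Waning ⇒ past full, so θ = 360° − 141.3° = 218.7°.

219°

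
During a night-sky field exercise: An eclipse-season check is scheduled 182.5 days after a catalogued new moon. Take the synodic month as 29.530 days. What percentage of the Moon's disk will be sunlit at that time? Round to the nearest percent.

182.5 d spans 6 complete synodic months (6 × 29.530 = 177.18 d) plus 5.32 d.
Elongation θ = 360° × 5.32/29.530 ≈ 64.9°.
cos 64.9° = 0.425, so f = (1 − 0.425)/2 = 0.288, so 29%.

29%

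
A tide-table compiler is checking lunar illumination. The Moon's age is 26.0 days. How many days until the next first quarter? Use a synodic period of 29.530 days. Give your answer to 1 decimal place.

10.9 days

First quarter occurs at elongation 90°, i.e. at age 29.530 × 90/360 = 7.383 d.
This lunation's first quarter (7.383 d) has passed, so add one period: 36.913 − 26.0 = 10.913 days.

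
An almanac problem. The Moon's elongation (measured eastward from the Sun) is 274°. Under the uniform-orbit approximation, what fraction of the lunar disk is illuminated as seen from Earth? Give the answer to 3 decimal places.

0.465

f = (1 − cos 274°)/2 = (1 − 0.070)/2 ≈ 0.465.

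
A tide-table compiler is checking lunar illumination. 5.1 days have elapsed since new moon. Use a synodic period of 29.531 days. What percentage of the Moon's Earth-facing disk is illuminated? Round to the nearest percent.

27%

The Moon has covered 5.1/29.531 of its cycle, so θ ≈ 360° × 5.1/29.531 = 62.2°.
With cos θ = 0.467, the lit fraction is (1 − 0.467)/2 ≈ 0.267, so 27%.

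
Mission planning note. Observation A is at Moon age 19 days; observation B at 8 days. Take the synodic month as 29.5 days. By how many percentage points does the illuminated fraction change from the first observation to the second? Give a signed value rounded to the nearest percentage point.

θ₁ = 360° × 19/29.5 = 231.9°, f₁ = (1 − cos θ₁)/2 = 0.809.
θ₂ = 360° × 8/29.5 = 97.6°, f₂ = (1 − cos θ₂)/2 = 0.566.
Change = f₂ − f₁ = -0.242 → -24 percentage points.

-24 pp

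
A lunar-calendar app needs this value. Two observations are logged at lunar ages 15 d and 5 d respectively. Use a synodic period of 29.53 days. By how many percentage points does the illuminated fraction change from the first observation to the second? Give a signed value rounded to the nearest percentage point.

First observation: θ = 360°·15/29.53 = 182.9°, so f = 0.999.
Second observation: θ = 61.0°, f = 0.257.
Δf = 0.257 − 0.999 = -0.742, i.e. -74 pp.

-74 percentage points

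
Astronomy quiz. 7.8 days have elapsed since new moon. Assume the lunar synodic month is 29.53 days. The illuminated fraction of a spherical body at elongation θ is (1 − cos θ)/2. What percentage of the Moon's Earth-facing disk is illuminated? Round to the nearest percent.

54%

The Moon has covered 7.8/29.53 of its cycle, so θ ≈ 360° × 7.8/29.53 = 95.1°.
cos 95.1° = (-0.089), so f = (1 − (-0.089))/2 = 0.544, so 54%.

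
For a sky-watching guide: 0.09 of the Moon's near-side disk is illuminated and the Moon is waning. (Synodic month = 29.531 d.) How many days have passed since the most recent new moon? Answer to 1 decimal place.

26.7 days

Invert f = (1 − cos θ)/2 to get cos θ = 1 − 2(0.09) = 0.820, hence θ₀ = arccos 0.820 = 34.9°.
Waning ⇒ past full, so θ = 360° − 34.9° = 325.1°.
That fraction of the synodic month is 325.1/360 × 29.531 d ≈ 26.67 d.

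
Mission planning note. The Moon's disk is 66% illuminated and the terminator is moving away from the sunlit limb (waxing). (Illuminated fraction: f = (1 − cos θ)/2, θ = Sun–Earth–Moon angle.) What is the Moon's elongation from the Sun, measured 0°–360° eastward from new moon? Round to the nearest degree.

cos θ = 1 − 2f = -0.320, giving a principal value of 108.7°.
Waxing ⇒ before full, so θ = 108.7°.

109°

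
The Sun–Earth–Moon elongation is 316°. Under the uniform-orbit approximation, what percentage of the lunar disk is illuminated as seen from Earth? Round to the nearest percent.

14%

Half-versine of 316°: (1 − 0.719)/2 = 0.140, i.e. 14%.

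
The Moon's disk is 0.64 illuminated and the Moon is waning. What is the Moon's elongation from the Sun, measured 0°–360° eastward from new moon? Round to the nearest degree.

From f = (1 − cos θ)/2: cos θ = 1 − 2×0.64 = -0.280; arccos → 106.3°.
A waning Moon lies in 180°–360°, so θ = 360° − 106.3° = 253.7°.

254°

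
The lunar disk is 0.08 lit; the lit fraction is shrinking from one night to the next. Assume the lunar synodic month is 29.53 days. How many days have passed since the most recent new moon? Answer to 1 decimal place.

26.8 days

Invert f = (1 − cos θ)/2 to get cos θ = 1 − 2(0.08) = 0.840, hence θ₀ = arccos 0.840 = 32.9°.
Since the Moon is past full (waning), take the reflex angle: θ = 360° − 32.9° = 327.1°.
At 360°/29.53 d per day, 327.1° corresponds to 26.83 days.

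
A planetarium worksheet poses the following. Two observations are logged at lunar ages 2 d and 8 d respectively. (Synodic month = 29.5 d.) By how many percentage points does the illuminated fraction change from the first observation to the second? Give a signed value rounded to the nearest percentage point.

First observation: θ = 360°·2/29.5 = 24.4°, so f = 0.045.
Second observation: θ = 97.6°, f = 0.566.
Δf = 0.566 − 0.045 = +0.522, i.e. +52 pp.

+52 percentage points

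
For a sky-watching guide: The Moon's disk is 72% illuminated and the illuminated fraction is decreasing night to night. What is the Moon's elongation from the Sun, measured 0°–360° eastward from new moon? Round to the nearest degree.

cos θ = 1 − 2f = -0.440, giving a principal value of 116.1°.
A waning Moon lies in 180°–360°, so θ = 360° − 116.1° = 243.9°.

244°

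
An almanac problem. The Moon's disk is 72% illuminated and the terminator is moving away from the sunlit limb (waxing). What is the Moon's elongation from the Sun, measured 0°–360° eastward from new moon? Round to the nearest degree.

Invert f = (1 − cos θ)/2 to get cos θ = 1 − 2(0.72) = -0.440, hence θ₀ = arccos -0.440 = 116.1°.
Waxing ⇒ before full, so θ = 116.1°.

116°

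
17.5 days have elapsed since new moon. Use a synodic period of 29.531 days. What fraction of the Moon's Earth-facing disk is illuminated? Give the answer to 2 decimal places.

Elongation θ = 360° × 17.5/29.531 ≈ 213.3°.
cos 213.3° = (-0.835), so f = (1 − (-0.835))/2 = 0.918.

0.92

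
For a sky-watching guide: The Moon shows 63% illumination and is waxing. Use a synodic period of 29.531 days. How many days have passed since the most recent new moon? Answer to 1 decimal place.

8.6 days

cos θ = 1 − 2f = -0.260, giving a principal value of 105.1°.
The Moon is waxing (0°–180°), so θ = 105.1° directly.
Age = 29.531 × 105.1°/360° ≈ 8.62 days.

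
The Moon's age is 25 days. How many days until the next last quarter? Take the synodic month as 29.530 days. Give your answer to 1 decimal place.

26.7 days

Last quarter occurs at elongation 270°, i.e. at age 29.530 × 270/360 = 22.148 d.
This lunation's last quarter (22.148 d) has passed, so add one period: 51.678 − 25 = 26.678 days.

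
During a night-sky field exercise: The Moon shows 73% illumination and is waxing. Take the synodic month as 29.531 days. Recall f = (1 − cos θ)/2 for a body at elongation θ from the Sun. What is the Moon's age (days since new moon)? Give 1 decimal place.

9.6 days

From f = (1 − cos θ)/2: cos θ = 1 − 2×0.73 = -0.460; arccos → 117.4°.
The Moon is waxing (0°–180°), so θ = 117.4° directly.
At 360°/29.531 d per day, 117.4° corresponds to 9.63 days.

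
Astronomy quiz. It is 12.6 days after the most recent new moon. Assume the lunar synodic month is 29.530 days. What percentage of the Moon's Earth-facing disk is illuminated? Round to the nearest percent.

95%

The Moon has covered 12.6/29.530 of its cycle, so θ ≈ 360° × 12.6/29.530 = 153.6°.
cos 153.6° = (-0.896), so f = (1 − (-0.896))/2 = 0.948, so 95%.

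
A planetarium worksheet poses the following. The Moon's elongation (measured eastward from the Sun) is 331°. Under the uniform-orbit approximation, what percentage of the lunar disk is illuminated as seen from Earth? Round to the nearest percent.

6%

cos 331° = 0.875, so f = (1 − 0.875)/2 = 0.063, i.e. 6%.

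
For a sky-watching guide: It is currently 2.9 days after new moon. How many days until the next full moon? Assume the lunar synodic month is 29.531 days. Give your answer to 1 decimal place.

11.9 days

Full moon occurs at elongation 180°, i.e. at age 29.531 × 180/360 = 14.765 d.
So 11.865 days remain (14.765 − 2.9).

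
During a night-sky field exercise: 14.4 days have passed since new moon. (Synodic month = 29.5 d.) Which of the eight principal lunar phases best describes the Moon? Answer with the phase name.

full moon

θ ≈ 360° × 14.4/29.5 = 176°, which falls in the full moon sector.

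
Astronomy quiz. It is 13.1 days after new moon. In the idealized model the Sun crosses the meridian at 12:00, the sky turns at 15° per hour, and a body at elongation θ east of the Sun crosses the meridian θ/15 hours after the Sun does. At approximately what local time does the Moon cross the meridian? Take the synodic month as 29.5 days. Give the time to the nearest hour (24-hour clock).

Elongation θ = 360° × 13.1/29.5 ≈ 159.9°.
At 15° of sky rotation per hour, 159.9° corresponds to a 10.66 h lag.
12:00 + 10.66 h ≈ 22:39 → 23:00 to the nearest hour.

23:00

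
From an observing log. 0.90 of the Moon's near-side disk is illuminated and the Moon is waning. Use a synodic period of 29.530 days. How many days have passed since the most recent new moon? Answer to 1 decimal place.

17.8 days

From f = (1 − cos θ)/2: cos θ = 1 − 2×0.90 = -0.800; arccos → 143.1°.
A waning Moon lies in 180°–360°, so θ = 360° − 143.1° = 216.9°.
That fraction of the synodic month is 216.9/360 × 29.530 d ≈ 17.79 d.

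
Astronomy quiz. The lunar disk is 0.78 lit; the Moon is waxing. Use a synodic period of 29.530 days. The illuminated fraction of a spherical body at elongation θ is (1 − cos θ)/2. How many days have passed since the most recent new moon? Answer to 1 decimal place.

10.2 days

cos θ = 1 − 2f = -0.560, giving a principal value of 124.1°.
The Moon is waxing (0°–180°), so θ = 124.1° directly.
At 360°/29.530 d per day, 124.1° corresponds to 10.18 days.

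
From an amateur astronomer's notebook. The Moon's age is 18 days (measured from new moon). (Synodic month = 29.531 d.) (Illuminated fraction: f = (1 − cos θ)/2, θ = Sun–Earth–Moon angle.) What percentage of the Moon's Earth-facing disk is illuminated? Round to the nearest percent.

Phase angle: θ = 360°·(18 d)/(29.531 d) = 219.4°.
cos 219.4° = (-0.772), so f = (1 − (-0.772))/2 = 0.886, so 89%.

89%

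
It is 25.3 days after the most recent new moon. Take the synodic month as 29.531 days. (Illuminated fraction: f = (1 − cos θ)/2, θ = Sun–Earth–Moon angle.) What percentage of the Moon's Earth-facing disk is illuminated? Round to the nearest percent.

Elongation θ = 360° × 25.3/29.531 ≈ 308.4°.
With cos θ = 0.621, the lit fraction is (1 − 0.621)/2 ≈ 0.189, so 19%.

19%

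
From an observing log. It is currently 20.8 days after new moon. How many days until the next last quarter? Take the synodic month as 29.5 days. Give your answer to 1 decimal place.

Last quarter is 0.75 of the way through the cycle: age 0.75 × 29.5 = 22.125 d.
That is 22.125 − 20.8 = 1.325 days ahead.

1.3 days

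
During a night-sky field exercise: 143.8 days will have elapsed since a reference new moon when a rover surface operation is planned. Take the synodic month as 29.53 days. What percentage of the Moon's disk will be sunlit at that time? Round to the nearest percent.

143.8 d spans 4 complete synodic months (4 × 29.53 = 118.12 d) plus 25.68 d.
The Moon has covered 25.68/29.53 of its cycle, so θ ≈ 360° × 25.68/29.53 = 313.1°.
cos 313.1° = 0.683, so f = (1 − 0.683)/2 = 0.159, so 16%.

16%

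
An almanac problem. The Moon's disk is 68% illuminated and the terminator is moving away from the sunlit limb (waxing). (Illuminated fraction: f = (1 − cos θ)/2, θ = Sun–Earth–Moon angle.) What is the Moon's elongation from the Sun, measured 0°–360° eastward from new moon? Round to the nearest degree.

111°

Invert f = (1 − cos θ)/2 to get cos θ = 1 − 2(0.68) = -0.360, hence θ₀ = arccos -0.360 = 111.1°.
The Moon is waxing (0°–180°), so θ = 111.1° directly.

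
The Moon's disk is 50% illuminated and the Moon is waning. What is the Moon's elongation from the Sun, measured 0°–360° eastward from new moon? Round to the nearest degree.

270°

Invert f = (1 − cos θ)/2 to get cos θ = 1 − 2(0.50) = 0.000, hence θ₀ = arccos 0.000 = 90.0°.
A waning Moon lies in 180°–360°, so θ = 360° − 90.0° = 270.0°.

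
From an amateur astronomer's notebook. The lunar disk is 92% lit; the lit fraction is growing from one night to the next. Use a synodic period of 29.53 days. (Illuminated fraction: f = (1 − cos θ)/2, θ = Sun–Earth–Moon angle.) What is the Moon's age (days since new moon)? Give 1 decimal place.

12.1 days

From f = (1 − cos θ)/2: cos θ = 1 − 2×0.92 = -0.840; arccos → 147.1°.
The Moon is waxing (0°–180°), so θ = 147.1° directly.
That fraction of the synodic month is 147.1/360 × 29.53 d ≈ 12.07 d.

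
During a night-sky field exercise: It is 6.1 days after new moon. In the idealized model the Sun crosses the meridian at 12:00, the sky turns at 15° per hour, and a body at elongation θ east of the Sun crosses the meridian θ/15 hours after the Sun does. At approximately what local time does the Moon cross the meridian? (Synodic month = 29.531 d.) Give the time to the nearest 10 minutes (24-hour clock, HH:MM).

Elongation θ = 360° × 6.1/29.531 ≈ 74.4°.
The Moon trails the Sun by θ/15 = 74.4/15 ≈ 4.96 hours.
12:00 + 4.958 h ≈ 16:57 → 17:00 to the nearest ten minutes.

17:00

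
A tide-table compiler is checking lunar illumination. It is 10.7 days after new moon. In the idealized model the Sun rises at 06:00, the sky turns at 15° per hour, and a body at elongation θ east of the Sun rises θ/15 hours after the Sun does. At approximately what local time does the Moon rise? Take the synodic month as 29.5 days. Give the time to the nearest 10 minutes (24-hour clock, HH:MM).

14:40

Elongation θ = 360° × 10.7/29.5 ≈ 130.6°.
Delay after the Sun = 130.6° / (15°/h) ≈ 8.71 h.
06:00 + 8.705 h ≈ 14:42 → 14:40 to the nearest ten minutes.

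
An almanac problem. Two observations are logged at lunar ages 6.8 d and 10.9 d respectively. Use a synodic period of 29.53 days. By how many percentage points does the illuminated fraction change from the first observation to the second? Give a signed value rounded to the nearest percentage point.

First observation: θ = 360°·6.8/29.53 = 82.9°, so f = 0.438.
Second observation: θ = 132.9°, f = 0.840.
Δf = 0.840 − 0.438 = +0.402, i.e. +40 pp.

+40 percentage points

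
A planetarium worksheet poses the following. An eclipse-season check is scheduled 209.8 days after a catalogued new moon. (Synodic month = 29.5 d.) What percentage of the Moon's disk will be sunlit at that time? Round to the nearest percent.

209.8/29.5 = 7.112 lunations, so 7 complete cycles and 3.30 d into the next.
Phase angle: θ = 360°·(3.30 d)/(29.5 d) = 40.3°.
Illuminated fraction = (1 − cos 40.3°)/2 = (1 − 0.763)/2 ≈ 0.119, so 12%.

12%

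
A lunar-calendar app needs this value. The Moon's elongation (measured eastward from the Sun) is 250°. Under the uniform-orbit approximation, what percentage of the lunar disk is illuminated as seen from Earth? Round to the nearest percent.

67%

Half-versine of 250°: (1 − (-0.342))/2 = 0.671, i.e. 67%.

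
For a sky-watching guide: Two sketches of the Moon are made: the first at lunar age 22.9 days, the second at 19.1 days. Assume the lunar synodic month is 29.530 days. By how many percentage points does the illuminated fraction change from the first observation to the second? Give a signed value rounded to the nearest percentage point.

θ₁ = 360° × 22.9/29.530 = 279.2°, f₁ = (1 − cos θ₁)/2 = 0.420.
θ₂ = 360° × 19.1/29.530 = 232.8°, f₂ = (1 − cos θ₂)/2 = 0.802.
Change = f₂ − f₁ = +0.382 → +38 percentage points.

+38 percentage points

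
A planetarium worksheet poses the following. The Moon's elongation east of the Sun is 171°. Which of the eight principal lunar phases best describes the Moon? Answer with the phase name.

full moon

171° lies in the full moon sector of the 8-phase cycle.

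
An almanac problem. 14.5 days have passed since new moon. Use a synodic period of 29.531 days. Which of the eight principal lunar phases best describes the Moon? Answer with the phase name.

full moon

At 14.5/29.531 of the cycle, θ ≈ 177° — the full moon range.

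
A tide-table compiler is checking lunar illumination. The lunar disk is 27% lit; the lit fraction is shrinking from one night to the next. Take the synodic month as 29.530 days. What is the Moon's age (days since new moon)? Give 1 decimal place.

Invert f = (1 − cos θ)/2 to get cos θ = 1 − 2(0.27) = 0.460, hence θ₀ = arccos 0.460 = 62.6°.
Since the Moon is past full (waning), take the reflex angle: θ = 360° − 62.6° = 297.4°.
At 360°/29.530 d per day, 297.4° corresponds to 24.39 days.

24.4 days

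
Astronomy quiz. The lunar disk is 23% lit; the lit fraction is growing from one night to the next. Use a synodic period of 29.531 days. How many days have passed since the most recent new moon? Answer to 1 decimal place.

4.7 days

Invert f = (1 − cos θ)/2 to get cos θ = 1 − 2(0.23) = 0.540, hence θ₀ = arccos 0.540 = 57.3°.
Before full moon the principal value applies: θ = 57.3°.
Age = 29.531 × 57.3°/360° ≈ 4.70 days.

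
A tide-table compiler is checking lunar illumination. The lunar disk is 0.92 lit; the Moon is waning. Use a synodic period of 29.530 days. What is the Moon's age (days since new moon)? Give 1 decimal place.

17.5 days

cos θ = 1 − 2f = -0.840, giving a principal value of 147.1°.
Since the Moon is past full (waning), take the reflex angle: θ = 360° − 147.1° = 212.9°.
Age = 29.530 × 212.9°/360° ≈ 17.46 days.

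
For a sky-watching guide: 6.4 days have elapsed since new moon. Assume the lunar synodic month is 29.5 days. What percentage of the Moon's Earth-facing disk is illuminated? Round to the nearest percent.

Phase angle: θ = 360°·(6.4 d)/(29.5 d) = 78.1°.
With cos θ = 0.206, the lit fraction is (1 − 0.206)/2 ≈ 0.397, so 40%.

40%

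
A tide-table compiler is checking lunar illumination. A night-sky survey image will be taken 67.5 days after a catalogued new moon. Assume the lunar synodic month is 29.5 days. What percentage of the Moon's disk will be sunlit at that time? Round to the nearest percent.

62%

67.5/29.5 = 2.288 lunations, so 2 complete cycles and 8.50 d into the next.
Phase angle: θ = 360°·(8.50 d)/(29.5 d) = 103.7°.
cos 103.7° = (-0.237), so f = (1 − (-0.237))/2 = 0.619, so 62%.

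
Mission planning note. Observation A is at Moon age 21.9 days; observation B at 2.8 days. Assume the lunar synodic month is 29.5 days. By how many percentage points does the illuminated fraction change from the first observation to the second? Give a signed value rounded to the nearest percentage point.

-44 percentage points

First observation: θ = 360°·21.9/29.5 = 267.3°, so f = 0.524.
Second observation: θ = 34.2°, f = 0.086.
Δf = 0.086 − 0.524 = -0.438, i.e. -44 pp.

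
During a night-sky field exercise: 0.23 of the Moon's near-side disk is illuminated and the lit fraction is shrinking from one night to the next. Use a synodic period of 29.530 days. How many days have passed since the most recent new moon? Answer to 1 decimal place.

From f = (1 − cos θ)/2: cos θ = 1 − 2×0.23 = 0.540; arccos → 57.3°.
Waning ⇒ past full, so θ = 360° − 57.3° = 302.7°.
At 360°/29.530 d per day, 302.7° corresponds to 24.83 days.

24.8 days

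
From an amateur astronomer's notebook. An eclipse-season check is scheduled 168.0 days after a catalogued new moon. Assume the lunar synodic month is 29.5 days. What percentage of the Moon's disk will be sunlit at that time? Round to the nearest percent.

67%

168.0 d spans 5 complete synodic months (5 × 29.5 = 147.50 d) plus 20.50 d.
Elongation θ = 360° × 20.50/29.5 ≈ 250.2°.
Illuminated fraction = (1 − cos 250.2°)/2 = (1 − (-0.339))/2 ≈ 0.670, so 67%.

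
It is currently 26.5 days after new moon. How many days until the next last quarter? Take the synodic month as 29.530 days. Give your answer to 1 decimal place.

Last quarter occurs at elongation 270°, i.e. at age 29.530 × 270/360 = 22.148 d.
This lunation's last quarter (22.148 d) has passed, so add one period: 51.678 − 26.5 = 25.178 days.

25.2 days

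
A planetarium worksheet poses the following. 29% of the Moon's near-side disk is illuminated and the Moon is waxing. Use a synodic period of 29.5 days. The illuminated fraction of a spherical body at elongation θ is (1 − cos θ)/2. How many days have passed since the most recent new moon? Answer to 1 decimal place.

Invert f = (1 − cos θ)/2 to get cos θ = 1 − 2(0.29) = 0.420, hence θ₀ = arccos 0.420 = 65.2°.
Waxing ⇒ before full, so θ = 65.2°.
Age = 29.5 × 65.2°/360° ≈ 5.34 days.

5.3 days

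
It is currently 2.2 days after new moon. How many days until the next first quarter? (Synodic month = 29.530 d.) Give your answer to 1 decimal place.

First quarter is 0.25 of the way through the cycle: age 0.25 × 29.530 = 7.383 d.
That is 7.383 − 2.2 = 5.183 days ahead.

5.2 days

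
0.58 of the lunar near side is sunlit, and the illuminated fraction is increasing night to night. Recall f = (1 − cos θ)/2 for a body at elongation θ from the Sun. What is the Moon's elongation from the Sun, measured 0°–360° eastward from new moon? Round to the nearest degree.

From f = (1 − cos θ)/2: cos θ = 1 − 2×0.58 = -0.160; arccos → 99.2°.
Waxing ⇒ before full, so θ = 99.2°.

99°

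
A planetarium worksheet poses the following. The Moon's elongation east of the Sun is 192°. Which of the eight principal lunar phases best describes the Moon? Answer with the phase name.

The full moon sector spans roughly 158°–202°; 192° falls inside it.

full moon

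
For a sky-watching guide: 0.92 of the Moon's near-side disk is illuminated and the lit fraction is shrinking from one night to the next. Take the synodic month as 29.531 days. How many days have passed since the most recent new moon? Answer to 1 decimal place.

17.5 days

Invert f = (1 − cos θ)/2 to get cos θ = 1 − 2(0.92) = -0.840, hence θ₀ = arccos -0.840 = 147.1°.
Waning ⇒ past full, so θ = 360° − 147.1° = 212.9°.
That fraction of the synodic month is 212.9/360 × 29.531 d ≈ 17.46 d.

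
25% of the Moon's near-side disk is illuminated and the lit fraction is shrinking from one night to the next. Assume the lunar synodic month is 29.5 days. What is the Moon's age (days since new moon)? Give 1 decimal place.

Invert f = (1 − cos θ)/2 to get cos θ = 1 − 2(0.25) = 0.500, hence θ₀ = arccos 0.500 = 60.0°.
Since the Moon is past full (waning), take the reflex angle: θ = 360° − 60.0° = 300.0°.
Age = 29.5 × 300.0°/360° ≈ 24.58 days.

24.6 days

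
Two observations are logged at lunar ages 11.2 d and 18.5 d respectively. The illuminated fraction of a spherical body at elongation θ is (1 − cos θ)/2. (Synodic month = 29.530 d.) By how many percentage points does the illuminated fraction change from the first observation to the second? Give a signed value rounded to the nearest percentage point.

-1 percentage points

First observation: θ = 360°·11.2/29.530 = 136.5°, so f = 0.863.
Second observation: θ = 225.5°, f = 0.850.
Δf = 0.850 − 0.863 = -0.013, i.e. -1 pp.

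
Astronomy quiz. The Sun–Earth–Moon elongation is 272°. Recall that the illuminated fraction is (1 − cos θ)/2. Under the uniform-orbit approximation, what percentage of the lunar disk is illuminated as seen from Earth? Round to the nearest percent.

48%

Half-versine of 272°: (1 − 0.035)/2 = 0.483, i.e. 48%.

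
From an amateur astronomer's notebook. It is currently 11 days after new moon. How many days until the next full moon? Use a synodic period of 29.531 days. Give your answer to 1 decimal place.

3.8 days

Full moon occurs at elongation 180°, i.e. at age 29.531 × 180/360 = 14.765 d.
That is 14.765 − 11 = 3.765 days ahead.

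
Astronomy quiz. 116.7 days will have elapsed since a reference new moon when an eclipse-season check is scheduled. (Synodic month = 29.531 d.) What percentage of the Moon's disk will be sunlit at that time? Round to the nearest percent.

116.7/29.531 = 3.952 lunations, so 3 complete cycles and 28.11 d into the next.
Elongation θ = 360° × 28.11/29.531 ≈ 342.6°.
cos 342.6° = 0.954, so f = (1 − 0.954)/2 = 0.023, so 2%.

2%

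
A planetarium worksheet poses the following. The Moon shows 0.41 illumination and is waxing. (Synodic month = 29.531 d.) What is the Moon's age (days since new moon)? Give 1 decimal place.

6.5 days

From f = (1 − cos θ)/2: cos θ = 1 − 2×0.41 = 0.180; arccos → 79.6°.
The Moon is waxing (0°–180°), so θ = 79.6° directly.
At 360°/29.531 d per day, 79.6° corresponds to 6.53 days.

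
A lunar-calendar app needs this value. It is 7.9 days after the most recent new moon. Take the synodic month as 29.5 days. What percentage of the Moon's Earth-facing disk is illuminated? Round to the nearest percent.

Phase angle: θ = 360°·(7.9 d)/(29.5 d) = 96.4°.
With cos θ = (-0.112), the lit fraction is (1 − (-0.112))/2 ≈ 0.556, so 56%.

56%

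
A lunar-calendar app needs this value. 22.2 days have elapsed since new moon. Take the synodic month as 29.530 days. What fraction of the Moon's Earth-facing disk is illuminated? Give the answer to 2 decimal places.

Phase angle: θ = 360°·(22.2 d)/(29.530 d) = 270.6°.
With cos θ = 0.011, the lit fraction is (1 − 0.011)/2 ≈ 0.494.

0.49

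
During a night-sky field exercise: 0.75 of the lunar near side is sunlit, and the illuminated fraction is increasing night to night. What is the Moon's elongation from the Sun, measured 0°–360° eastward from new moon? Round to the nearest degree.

120°

Invert f = (1 − cos θ)/2 to get cos θ = 1 − 2(0.75) = -0.500, hence θ₀ = arccos -0.500 = 120.0°.
The Moon is waxing (0°–180°), so θ = 120.0° directly.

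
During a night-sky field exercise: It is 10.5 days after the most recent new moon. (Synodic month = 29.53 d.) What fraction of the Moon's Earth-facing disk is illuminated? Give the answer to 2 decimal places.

Elongation θ = 360° × 10.5/29.53 ≈ 128.0°.
Illuminated fraction = (1 − cos 128.0°)/2 = (1 − (-0.616))/2 ≈ 0.808.

0.81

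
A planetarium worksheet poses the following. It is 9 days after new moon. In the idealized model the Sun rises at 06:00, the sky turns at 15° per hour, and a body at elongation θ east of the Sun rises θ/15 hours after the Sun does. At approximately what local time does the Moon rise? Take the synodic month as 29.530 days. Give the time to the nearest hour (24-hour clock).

13:00

The Moon has covered 9/29.530 of its cycle, so θ ≈ 360° × 9/29.530 = 109.7°.
Delay after the Sun = 109.7° / (15°/h) ≈ 7.31 h.
06:00 + 7.31 h ≈ 13:19 → 13:00 to the nearest hour.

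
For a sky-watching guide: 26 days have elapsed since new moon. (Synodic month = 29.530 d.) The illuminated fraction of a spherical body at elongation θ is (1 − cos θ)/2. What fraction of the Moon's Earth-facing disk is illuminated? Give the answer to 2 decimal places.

Elongation θ = 360° × 26/29.530 ≈ 317.0°.
Illuminated fraction = (1 − cos 317.0°)/2 = (1 − 0.731)/2 ≈ 0.135.

0.13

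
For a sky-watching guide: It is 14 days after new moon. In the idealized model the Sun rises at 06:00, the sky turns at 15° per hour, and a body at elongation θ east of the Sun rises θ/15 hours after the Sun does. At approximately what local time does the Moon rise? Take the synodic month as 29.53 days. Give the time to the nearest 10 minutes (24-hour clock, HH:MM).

Elongation θ = 360° × 14/29.53 ≈ 170.7°.
At 15° of sky rotation per hour, 170.7° corresponds to a 11.38 h lag.
06:00 + 11.378 h ≈ 17:23 → 17:20 to the nearest ten minutes.

17:20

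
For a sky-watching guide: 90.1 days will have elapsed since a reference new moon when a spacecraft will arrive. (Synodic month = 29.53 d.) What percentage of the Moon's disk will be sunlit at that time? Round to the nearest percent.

Reduce mod P: 90.1 − 3×29.53 = 1.51 d into the current lunation.
The Moon has covered 1.51/29.53 of its cycle, so θ ≈ 360° × 1.51/29.53 = 18.4°.
Illuminated fraction = (1 − cos 18.4°)/2 = (1 − 0.949)/2 ≈ 0.026, so 3%.

3%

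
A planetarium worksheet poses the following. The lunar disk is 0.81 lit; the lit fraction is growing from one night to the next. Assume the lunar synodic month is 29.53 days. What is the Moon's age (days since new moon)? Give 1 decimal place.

10.5 days

cos θ = 1 − 2f = -0.620, giving a principal value of 128.3°.
Before full moon the principal value applies: θ = 128.3°.
That fraction of the synodic month is 128.3/360 × 29.53 d ≈ 10.53 d.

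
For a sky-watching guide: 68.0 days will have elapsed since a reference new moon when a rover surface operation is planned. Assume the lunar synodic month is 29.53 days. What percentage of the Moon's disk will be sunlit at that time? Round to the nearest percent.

66%

68.0 d spans 2 complete synodic months (2 × 29.53 = 59.06 d) plus 8.94 d.
Phase angle: θ = 360°·(8.94 d)/(29.53 d) = 109.0°.
Illuminated fraction = (1 − cos 109.0°)/2 = (1 − (-0.325))/2 ≈ 0.663, so 66%.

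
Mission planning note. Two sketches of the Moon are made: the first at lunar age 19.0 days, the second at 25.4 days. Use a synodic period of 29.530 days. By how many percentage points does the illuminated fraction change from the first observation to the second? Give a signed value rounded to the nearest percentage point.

-63 pp

θ₁ = 360° × 19.0/29.530 = 231.6°, f₁ = (1 − cos θ₁)/2 = 0.810.
θ₂ = 360° × 25.4/29.530 = 309.7°, f₂ = (1 − cos θ₂)/2 = 0.181.
Change = f₂ − f₁ = -0.629 → -63 percentage points.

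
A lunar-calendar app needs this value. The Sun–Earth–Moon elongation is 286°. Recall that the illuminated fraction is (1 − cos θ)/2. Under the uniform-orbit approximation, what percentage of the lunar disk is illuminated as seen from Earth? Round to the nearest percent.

Half-versine of 286°: (1 − 0.276)/2 = 0.362, i.e. 36%.

36%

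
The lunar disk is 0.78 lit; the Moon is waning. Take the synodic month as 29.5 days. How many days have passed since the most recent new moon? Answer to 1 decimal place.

19.3 days

cos θ = 1 − 2f = -0.560, giving a principal value of 124.1°.
Waning ⇒ past full, so θ = 360° − 124.1° = 235.9°.
That fraction of the synodic month is 235.9/360 × 29.5 d ≈ 19.33 d.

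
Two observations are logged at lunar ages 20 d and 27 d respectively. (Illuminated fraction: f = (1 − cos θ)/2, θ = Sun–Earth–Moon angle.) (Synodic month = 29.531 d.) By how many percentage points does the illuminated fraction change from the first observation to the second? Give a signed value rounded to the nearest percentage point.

θ₁ = 360° × 20/29.531 = 243.8°, f₁ = (1 − cos θ₁)/2 = 0.721.
θ₂ = 360° × 27/29.531 = 329.1°, f₂ = (1 − cos θ₂)/2 = 0.071.
Change = f₂ − f₁ = -0.650 → -65 percentage points.

-65 pp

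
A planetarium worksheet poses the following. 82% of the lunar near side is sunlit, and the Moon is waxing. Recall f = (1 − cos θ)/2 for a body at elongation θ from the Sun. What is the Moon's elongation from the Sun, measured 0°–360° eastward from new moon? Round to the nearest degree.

Invert f = (1 − cos θ)/2 to get cos θ = 1 − 2(0.82) = -0.640, hence θ₀ = arccos -0.640 = 129.8°.
Before full moon the principal value applies: θ = 129.8°.

130°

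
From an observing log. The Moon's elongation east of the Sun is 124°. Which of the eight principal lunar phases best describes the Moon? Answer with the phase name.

waxing gibbous

124° lies in the waxing gibbous sector of the 8-phase cycle.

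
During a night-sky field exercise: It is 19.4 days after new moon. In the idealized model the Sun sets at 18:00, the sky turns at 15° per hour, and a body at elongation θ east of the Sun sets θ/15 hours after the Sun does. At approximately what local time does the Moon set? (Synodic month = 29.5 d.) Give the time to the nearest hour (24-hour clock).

Elongation θ = 360° × 19.4/29.5 ≈ 236.7°.
Delay after the Sun = 236.7° / (15°/h) ≈ 15.78 h.
18:00 + 15.78 h ≈ 09:47 → 10:00 to the nearest hour.

10:00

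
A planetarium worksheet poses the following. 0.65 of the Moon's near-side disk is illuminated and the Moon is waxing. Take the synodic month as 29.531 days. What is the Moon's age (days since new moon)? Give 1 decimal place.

8.8 days

cos θ = 1 − 2f = -0.300, giving a principal value of 107.5°.
The Moon is waxing (0°–180°), so θ = 107.5° directly.
Age = 29.531 × 107.5°/360° ≈ 8.81 days.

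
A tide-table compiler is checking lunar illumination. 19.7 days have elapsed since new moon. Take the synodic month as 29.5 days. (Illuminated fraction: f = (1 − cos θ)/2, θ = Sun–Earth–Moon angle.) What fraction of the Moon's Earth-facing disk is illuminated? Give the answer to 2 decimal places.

The Moon has covered 19.7/29.5 of its cycle, so θ ≈ 360° × 19.7/29.5 = 240.4°.
With cos θ = (-0.494), the lit fraction is (1 − (-0.494))/2 ≈ 0.747.

0.75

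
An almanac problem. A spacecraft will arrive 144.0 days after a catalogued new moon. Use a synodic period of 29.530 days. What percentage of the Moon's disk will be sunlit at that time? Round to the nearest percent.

144.0 d spans 4 complete synodic months (4 × 29.530 = 118.12 d) plus 25.88 d.
Elongation θ = 360° × 25.88/29.530 ≈ 315.5°.
With cos θ = 0.713, the lit fraction is (1 − 0.713)/2 ≈ 0.143, so 14%.

14%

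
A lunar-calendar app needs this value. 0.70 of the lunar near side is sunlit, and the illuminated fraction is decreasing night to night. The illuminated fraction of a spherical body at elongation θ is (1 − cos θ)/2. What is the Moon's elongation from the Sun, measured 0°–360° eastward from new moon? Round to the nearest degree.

246°

Invert f = (1 − cos θ)/2 to get cos θ = 1 − 2(0.70) = -0.400, hence θ₀ = arccos -0.400 = 113.6°.
A waning Moon lies in 180°–360°, so θ = 360° − 113.6° = 246.4°.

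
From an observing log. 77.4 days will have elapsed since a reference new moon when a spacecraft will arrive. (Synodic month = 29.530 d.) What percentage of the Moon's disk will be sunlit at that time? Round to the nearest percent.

86%

77.4 d spans 2 complete synodic months (2 × 29.530 = 59.06 d) plus 18.34 d.
Phase angle: θ = 360°·(18.34 d)/(29.530 d) = 223.6°.
cos 223.6° = (-0.724), so f = (1 − (-0.724))/2 = 0.862, so 86%.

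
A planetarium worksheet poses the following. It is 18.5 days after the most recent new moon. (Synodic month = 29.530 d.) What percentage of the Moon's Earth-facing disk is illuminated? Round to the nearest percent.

85%

Phase angle: θ = 360°·(18.5 d)/(29.530 d) = 225.5°.
Illuminated fraction = (1 − cos 225.5°)/2 = (1 − (-0.700))/2 ≈ 0.850, so 85%.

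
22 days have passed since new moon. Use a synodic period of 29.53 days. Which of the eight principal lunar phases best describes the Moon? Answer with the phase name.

last quarter

θ ≈ 360° × 22/29.53 = 268°, which falls in the last quarter sector.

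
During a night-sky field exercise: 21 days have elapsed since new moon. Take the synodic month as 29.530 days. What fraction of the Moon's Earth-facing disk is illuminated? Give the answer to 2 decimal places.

0.62

Elongation θ = 360° × 21/29.530 ≈ 256.0°.
cos 256.0° = (-0.242), so f = (1 − (-0.242))/2 = 0.621.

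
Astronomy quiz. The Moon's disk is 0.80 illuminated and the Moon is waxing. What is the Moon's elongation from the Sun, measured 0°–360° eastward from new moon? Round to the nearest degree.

Invert f = (1 − cos θ)/2 to get cos θ = 1 − 2(0.80) = -0.600, hence θ₀ = arccos -0.600 = 126.9°.
The Moon is waxing (0°–180°), so θ = 126.9° directly.

127°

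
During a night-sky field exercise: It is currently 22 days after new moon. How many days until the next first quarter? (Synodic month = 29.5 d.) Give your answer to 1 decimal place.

14.9 days

First quarter occurs at elongation 90°, i.e. at age 29.5 × 90/360 = 7.375 d.
Already past this cycle's first quarter; the next is at 7.375 + 29.5 = 36.875 d, so 36.875 − 22 = 14.875 days.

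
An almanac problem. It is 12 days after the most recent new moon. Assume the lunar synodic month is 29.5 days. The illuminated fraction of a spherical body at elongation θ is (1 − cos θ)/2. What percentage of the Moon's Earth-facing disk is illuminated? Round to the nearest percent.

92%

Phase angle: θ = 360°·(12 d)/(29.5 d) = 146.4°.
Illuminated fraction = (1 − cos 146.4°)/2 = (1 − (-0.833))/2 ≈ 0.917, so 92%.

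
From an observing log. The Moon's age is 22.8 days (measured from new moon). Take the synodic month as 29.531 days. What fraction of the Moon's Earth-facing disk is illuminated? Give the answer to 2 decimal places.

Elongation θ = 360° × 22.8/29.531 ≈ 277.9°.
With cos θ = 0.138, the lit fraction is (1 − 0.138)/2 ≈ 0.431.

0.43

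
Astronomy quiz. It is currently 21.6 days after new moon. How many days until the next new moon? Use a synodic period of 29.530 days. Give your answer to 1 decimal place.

7.9 days

One full lunation from the last new moon is 29.530 d; remaining = 29.530 − 21.6 = 7.930 d.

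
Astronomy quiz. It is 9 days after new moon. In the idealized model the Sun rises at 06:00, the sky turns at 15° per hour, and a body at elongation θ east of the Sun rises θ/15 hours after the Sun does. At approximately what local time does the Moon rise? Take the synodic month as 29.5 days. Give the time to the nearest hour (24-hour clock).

13:00

The Moon has covered 9/29.5 of its cycle, so θ ≈ 360° × 9/29.5 = 109.8°.
The Moon trails the Sun by θ/15 = 109.8/15 ≈ 7.32 hours.
06:00 + 7.32 h ≈ 13:19 → 13:00 to the nearest hour.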